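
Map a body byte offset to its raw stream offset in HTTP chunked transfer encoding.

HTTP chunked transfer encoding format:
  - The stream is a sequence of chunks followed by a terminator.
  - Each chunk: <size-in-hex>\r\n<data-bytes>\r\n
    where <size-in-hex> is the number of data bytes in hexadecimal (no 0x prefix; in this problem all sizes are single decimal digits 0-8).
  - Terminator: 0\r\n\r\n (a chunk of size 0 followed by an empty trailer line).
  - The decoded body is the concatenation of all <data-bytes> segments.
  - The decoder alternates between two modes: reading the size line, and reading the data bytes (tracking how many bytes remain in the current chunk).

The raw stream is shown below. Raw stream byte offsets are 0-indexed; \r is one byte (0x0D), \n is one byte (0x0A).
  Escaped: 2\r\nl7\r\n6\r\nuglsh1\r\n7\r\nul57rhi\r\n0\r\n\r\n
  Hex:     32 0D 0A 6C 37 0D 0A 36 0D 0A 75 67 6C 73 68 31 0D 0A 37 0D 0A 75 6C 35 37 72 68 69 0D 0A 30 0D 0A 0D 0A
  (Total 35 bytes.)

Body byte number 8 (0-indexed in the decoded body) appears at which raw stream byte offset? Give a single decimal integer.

Chunk 1: stream[0..1]='2' size=0x2=2, data at stream[3..5]='l7' -> body[0..2], body so far='l7'
Chunk 2: stream[7..8]='6' size=0x6=6, data at stream[10..16]='uglsh1' -> body[2..8], body so far='l7uglsh1'
Chunk 3: stream[18..19]='7' size=0x7=7, data at stream[21..28]='ul57rhi' -> body[8..15], body so far='l7uglsh1ul57rhi'
Chunk 4: stream[30..31]='0' size=0 (terminator). Final body='l7uglsh1ul57rhi' (15 bytes)
Body byte 8 at stream offset 21

Answer: 21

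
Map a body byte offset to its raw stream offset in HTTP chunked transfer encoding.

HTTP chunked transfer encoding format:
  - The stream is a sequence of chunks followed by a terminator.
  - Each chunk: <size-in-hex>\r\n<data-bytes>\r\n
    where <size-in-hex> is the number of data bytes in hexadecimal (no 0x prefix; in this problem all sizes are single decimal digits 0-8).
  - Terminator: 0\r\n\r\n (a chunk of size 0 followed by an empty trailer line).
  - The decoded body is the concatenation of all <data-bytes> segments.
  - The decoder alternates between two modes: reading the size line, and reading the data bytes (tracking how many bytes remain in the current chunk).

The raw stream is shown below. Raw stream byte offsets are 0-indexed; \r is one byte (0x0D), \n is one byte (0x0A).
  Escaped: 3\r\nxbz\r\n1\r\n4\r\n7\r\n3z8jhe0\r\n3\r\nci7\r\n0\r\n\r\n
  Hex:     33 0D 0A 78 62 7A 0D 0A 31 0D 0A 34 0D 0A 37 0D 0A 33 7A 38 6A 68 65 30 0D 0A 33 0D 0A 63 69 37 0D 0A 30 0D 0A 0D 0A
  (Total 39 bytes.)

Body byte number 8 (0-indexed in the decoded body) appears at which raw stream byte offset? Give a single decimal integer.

Answer: 21

Derivation:
Chunk 1: stream[0..1]='3' size=0x3=3, data at stream[3..6]='xbz' -> body[0..3], body so far='xbz'
Chunk 2: stream[8..9]='1' size=0x1=1, data at stream[11..12]='4' -> body[3..4], body so far='xbz4'
Chunk 3: stream[14..15]='7' size=0x7=7, data at stream[17..24]='3z8jhe0' -> body[4..11], body so far='xbz43z8jhe0'
Chunk 4: stream[26..27]='3' size=0x3=3, data at stream[29..32]='ci7' -> body[11..14], body so far='xbz43z8jhe0ci7'
Chunk 5: stream[34..35]='0' size=0 (terminator). Final body='xbz43z8jhe0ci7' (14 bytes)
Body byte 8 at stream offset 21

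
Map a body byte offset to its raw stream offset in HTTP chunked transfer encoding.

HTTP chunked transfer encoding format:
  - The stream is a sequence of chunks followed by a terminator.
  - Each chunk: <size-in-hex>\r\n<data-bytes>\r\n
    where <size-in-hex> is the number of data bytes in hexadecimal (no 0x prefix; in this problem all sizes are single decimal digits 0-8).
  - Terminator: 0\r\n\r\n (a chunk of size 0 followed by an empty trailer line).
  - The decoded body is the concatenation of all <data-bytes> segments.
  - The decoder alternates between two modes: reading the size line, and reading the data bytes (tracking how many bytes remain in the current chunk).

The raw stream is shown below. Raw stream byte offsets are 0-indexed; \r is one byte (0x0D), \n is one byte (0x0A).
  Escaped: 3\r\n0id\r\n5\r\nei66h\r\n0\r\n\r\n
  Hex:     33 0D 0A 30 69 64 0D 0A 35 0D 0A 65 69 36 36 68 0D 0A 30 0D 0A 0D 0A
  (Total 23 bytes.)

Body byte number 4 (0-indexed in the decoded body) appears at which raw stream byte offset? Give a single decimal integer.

Chunk 1: stream[0..1]='3' size=0x3=3, data at stream[3..6]='0id' -> body[0..3], body so far='0id'
Chunk 2: stream[8..9]='5' size=0x5=5, data at stream[11..16]='ei66h' -> body[3..8], body so far='0idei66h'
Chunk 3: stream[18..19]='0' size=0 (terminator). Final body='0idei66h' (8 bytes)
Body byte 4 at stream offset 12

Answer: 12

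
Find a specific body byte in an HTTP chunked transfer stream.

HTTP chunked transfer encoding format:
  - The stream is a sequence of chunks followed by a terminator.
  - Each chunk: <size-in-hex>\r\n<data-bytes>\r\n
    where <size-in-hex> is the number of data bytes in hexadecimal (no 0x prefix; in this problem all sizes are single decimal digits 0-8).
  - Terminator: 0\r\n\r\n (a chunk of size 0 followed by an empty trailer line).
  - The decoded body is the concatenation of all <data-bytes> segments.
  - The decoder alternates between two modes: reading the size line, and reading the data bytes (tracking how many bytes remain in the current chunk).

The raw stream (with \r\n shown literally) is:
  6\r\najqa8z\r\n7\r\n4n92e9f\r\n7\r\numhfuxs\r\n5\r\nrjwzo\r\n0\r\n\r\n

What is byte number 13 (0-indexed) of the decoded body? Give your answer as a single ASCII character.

Chunk 1: stream[0..1]='6' size=0x6=6, data at stream[3..9]='ajqa8z' -> body[0..6], body so far='ajqa8z'
Chunk 2: stream[11..12]='7' size=0x7=7, data at stream[14..21]='4n92e9f' -> body[6..13], body so far='ajqa8z4n92e9f'
Chunk 3: stream[23..24]='7' size=0x7=7, data at stream[26..33]='umhfuxs' -> body[13..20], body so far='ajqa8z4n92e9fumhfuxs'
Chunk 4: stream[35..36]='5' size=0x5=5, data at stream[38..43]='rjwzo' -> body[20..25], body so far='ajqa8z4n92e9fumhfuxsrjwzo'
Chunk 5: stream[45..46]='0' size=0 (terminator). Final body='ajqa8z4n92e9fumhfuxsrjwzo' (25 bytes)
Body byte 13 = 'u'

Answer: u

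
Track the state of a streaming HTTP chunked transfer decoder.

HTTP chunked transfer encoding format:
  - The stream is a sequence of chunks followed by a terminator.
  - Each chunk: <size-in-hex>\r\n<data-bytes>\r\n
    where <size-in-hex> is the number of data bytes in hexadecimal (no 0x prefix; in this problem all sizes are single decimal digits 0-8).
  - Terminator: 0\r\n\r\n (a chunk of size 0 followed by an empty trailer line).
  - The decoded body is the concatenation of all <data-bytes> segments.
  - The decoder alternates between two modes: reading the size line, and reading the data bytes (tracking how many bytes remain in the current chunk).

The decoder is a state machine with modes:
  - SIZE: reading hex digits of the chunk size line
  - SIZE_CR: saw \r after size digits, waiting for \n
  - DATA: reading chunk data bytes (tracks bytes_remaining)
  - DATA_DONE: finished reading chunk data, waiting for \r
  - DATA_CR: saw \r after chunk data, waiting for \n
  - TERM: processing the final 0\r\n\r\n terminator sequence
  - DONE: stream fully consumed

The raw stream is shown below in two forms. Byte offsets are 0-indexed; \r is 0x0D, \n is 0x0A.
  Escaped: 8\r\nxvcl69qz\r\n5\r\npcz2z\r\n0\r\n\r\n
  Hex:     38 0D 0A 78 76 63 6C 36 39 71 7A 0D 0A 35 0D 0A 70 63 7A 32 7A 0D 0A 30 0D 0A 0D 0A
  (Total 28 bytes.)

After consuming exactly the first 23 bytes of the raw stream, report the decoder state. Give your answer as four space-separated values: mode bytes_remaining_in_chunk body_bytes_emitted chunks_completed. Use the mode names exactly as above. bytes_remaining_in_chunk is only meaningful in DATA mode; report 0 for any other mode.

Answer: SIZE 0 13 2

Derivation:
Byte 0 = '8': mode=SIZE remaining=0 emitted=0 chunks_done=0
Byte 1 = 0x0D: mode=SIZE_CR remaining=0 emitted=0 chunks_done=0
Byte 2 = 0x0A: mode=DATA remaining=8 emitted=0 chunks_done=0
Byte 3 = 'x': mode=DATA remaining=7 emitted=1 chunks_done=0
Byte 4 = 'v': mode=DATA remaining=6 emitted=2 chunks_done=0
Byte 5 = 'c': mode=DATA remaining=5 emitted=3 chunks_done=0
Byte 6 = 'l': mode=DATA remaining=4 emitted=4 chunks_done=0
Byte 7 = '6': mode=DATA remaining=3 emitted=5 chunks_done=0
Byte 8 = '9': mode=DATA remaining=2 emitted=6 chunks_done=0
Byte 9 = 'q': mode=DATA remaining=1 emitted=7 chunks_done=0
Byte 10 = 'z': mode=DATA_DONE remaining=0 emitted=8 chunks_done=0
Byte 11 = 0x0D: mode=DATA_CR remaining=0 emitted=8 chunks_done=0
Byte 12 = 0x0A: mode=SIZE remaining=0 emitted=8 chunks_done=1
Byte 13 = '5': mode=SIZE remaining=0 emitted=8 chunks_done=1
Byte 14 = 0x0D: mode=SIZE_CR remaining=0 emitted=8 chunks_done=1
Byte 15 = 0x0A: mode=DATA remaining=5 emitted=8 chunks_done=1
Byte 16 = 'p': mode=DATA remaining=4 emitted=9 chunks_done=1
Byte 17 = 'c': mode=DATA remaining=3 emitted=10 chunks_done=1
Byte 18 = 'z': mode=DATA remaining=2 emitted=11 chunks_done=1
Byte 19 = '2': mode=DATA remaining=1 emitted=12 chunks_done=1
Byte 20 = 'z': mode=DATA_DONE remaining=0 emitted=13 chunks_done=1
Byte 21 = 0x0D: mode=DATA_CR remaining=0 emitted=13 chunks_done=1
Byte 22 = 0x0A: mode=SIZE remaining=0 emitted=13 chunks_done=2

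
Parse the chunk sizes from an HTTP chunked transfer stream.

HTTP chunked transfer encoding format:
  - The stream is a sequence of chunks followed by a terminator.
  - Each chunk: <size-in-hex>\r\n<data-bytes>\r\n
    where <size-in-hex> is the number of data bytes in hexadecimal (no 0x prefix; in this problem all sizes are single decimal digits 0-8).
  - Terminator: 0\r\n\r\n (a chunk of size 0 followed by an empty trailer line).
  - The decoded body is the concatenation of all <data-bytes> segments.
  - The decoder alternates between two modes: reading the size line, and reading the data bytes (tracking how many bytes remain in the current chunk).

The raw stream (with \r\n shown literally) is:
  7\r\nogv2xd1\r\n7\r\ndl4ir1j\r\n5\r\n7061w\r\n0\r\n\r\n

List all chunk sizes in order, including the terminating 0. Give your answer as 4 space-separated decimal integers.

Chunk 1: stream[0..1]='7' size=0x7=7, data at stream[3..10]='ogv2xd1' -> body[0..7], body so far='ogv2xd1'
Chunk 2: stream[12..13]='7' size=0x7=7, data at stream[15..22]='dl4ir1j' -> body[7..14], body so far='ogv2xd1dl4ir1j'
Chunk 3: stream[24..25]='5' size=0x5=5, data at stream[27..32]='7061w' -> body[14..19], body so far='ogv2xd1dl4ir1j7061w'
Chunk 4: stream[34..35]='0' size=0 (terminator). Final body='ogv2xd1dl4ir1j7061w' (19 bytes)

Answer: 7 7 5 0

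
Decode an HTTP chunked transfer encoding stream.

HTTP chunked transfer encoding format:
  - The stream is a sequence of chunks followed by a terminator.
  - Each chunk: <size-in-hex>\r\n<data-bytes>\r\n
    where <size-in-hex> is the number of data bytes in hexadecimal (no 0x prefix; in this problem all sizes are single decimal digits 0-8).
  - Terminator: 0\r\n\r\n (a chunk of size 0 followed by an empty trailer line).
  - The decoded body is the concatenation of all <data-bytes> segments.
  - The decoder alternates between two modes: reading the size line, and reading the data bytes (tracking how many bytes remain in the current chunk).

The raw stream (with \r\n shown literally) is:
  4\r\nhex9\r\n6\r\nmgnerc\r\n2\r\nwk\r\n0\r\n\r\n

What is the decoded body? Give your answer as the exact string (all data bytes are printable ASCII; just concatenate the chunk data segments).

Answer: hex9mgnercwk

Derivation:
Chunk 1: stream[0..1]='4' size=0x4=4, data at stream[3..7]='hex9' -> body[0..4], body so far='hex9'
Chunk 2: stream[9..10]='6' size=0x6=6, data at stream[12..18]='mgnerc' -> body[4..10], body so far='hex9mgnerc'
Chunk 3: stream[20..21]='2' size=0x2=2, data at stream[23..25]='wk' -> body[10..12], body so far='hex9mgnercwk'
Chunk 4: stream[27..28]='0' size=0 (terminator). Final body='hex9mgnercwk' (12 bytes)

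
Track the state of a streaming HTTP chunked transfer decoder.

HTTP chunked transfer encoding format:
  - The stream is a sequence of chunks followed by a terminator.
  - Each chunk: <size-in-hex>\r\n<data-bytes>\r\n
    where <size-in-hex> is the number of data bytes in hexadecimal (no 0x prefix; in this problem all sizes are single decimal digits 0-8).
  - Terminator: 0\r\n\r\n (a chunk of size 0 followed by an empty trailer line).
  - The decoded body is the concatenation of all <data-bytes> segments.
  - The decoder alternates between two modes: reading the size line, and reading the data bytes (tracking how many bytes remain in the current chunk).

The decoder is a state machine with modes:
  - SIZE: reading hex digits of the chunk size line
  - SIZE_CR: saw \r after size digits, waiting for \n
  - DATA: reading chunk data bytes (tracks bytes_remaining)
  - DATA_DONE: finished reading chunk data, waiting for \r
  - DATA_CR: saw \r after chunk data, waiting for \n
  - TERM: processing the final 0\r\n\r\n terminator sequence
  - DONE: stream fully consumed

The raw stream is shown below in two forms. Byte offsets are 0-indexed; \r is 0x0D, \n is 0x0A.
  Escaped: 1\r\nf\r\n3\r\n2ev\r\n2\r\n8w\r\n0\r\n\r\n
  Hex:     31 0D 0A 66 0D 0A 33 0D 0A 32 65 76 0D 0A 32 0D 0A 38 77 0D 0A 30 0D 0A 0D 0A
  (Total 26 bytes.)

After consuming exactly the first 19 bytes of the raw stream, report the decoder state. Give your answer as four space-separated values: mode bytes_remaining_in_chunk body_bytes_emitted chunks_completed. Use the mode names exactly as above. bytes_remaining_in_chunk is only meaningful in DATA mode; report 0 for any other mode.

Byte 0 = '1': mode=SIZE remaining=0 emitted=0 chunks_done=0
Byte 1 = 0x0D: mode=SIZE_CR remaining=0 emitted=0 chunks_done=0
Byte 2 = 0x0A: mode=DATA remaining=1 emitted=0 chunks_done=0
Byte 3 = 'f': mode=DATA_DONE remaining=0 emitted=1 chunks_done=0
Byte 4 = 0x0D: mode=DATA_CR remaining=0 emitted=1 chunks_done=0
Byte 5 = 0x0A: mode=SIZE remaining=0 emitted=1 chunks_done=1
Byte 6 = '3': mode=SIZE remaining=0 emitted=1 chunks_done=1
Byte 7 = 0x0D: mode=SIZE_CR remaining=0 emitted=1 chunks_done=1
Byte 8 = 0x0A: mode=DATA remaining=3 emitted=1 chunks_done=1
Byte 9 = '2': mode=DATA remaining=2 emitted=2 chunks_done=1
Byte 10 = 'e': mode=DATA remaining=1 emitted=3 chunks_done=1
Byte 11 = 'v': mode=DATA_DONE remaining=0 emitted=4 chunks_done=1
Byte 12 = 0x0D: mode=DATA_CR remaining=0 emitted=4 chunks_done=1
Byte 13 = 0x0A: mode=SIZE remaining=0 emitted=4 chunks_done=2
Byte 14 = '2': mode=SIZE remaining=0 emitted=4 chunks_done=2
Byte 15 = 0x0D: mode=SIZE_CR remaining=0 emitted=4 chunks_done=2
Byte 16 = 0x0A: mode=DATA remaining=2 emitted=4 chunks_done=2
Byte 17 = '8': mode=DATA remaining=1 emitted=5 chunks_done=2
Byte 18 = 'w': mode=DATA_DONE remaining=0 emitted=6 chunks_done=2

Answer: DATA_DONE 0 6 2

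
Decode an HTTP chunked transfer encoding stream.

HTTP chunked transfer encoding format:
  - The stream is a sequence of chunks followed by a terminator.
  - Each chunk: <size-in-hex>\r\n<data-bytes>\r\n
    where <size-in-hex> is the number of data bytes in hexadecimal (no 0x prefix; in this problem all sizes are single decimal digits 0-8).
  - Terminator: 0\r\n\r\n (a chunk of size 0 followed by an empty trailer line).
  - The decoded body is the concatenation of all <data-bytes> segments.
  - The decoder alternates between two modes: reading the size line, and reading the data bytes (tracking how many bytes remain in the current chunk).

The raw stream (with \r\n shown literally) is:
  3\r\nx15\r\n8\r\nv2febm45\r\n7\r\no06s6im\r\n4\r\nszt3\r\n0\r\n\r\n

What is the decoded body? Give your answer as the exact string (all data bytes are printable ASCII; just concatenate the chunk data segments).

Answer: x15v2febm45o06s6imszt3

Derivation:
Chunk 1: stream[0..1]='3' size=0x3=3, data at stream[3..6]='x15' -> body[0..3], body so far='x15'
Chunk 2: stream[8..9]='8' size=0x8=8, data at stream[11..19]='v2febm45' -> body[3..11], body so far='x15v2febm45'
Chunk 3: stream[21..22]='7' size=0x7=7, data at stream[24..31]='o06s6im' -> body[11..18], body so far='x15v2febm45o06s6im'
Chunk 4: stream[33..34]='4' size=0x4=4, data at stream[36..40]='szt3' -> body[18..22], body so far='x15v2febm45o06s6imszt3'
Chunk 5: stream[42..43]='0' size=0 (terminator). Final body='x15v2febm45o06s6imszt3' (22 bytes)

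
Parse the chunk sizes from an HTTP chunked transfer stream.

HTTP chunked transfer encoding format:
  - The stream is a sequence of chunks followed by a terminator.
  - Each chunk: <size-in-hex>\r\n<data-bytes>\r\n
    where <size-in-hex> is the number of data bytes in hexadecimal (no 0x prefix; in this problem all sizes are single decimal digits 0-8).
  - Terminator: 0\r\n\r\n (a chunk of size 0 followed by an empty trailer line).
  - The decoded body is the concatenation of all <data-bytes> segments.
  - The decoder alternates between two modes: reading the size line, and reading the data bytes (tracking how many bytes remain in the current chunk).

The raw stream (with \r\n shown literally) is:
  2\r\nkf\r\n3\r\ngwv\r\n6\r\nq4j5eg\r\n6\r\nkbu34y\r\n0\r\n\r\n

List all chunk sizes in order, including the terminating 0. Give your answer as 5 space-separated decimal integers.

Chunk 1: stream[0..1]='2' size=0x2=2, data at stream[3..5]='kf' -> body[0..2], body so far='kf'
Chunk 2: stream[7..8]='3' size=0x3=3, data at stream[10..13]='gwv' -> body[2..5], body so far='kfgwv'
Chunk 3: stream[15..16]='6' size=0x6=6, data at stream[18..24]='q4j5eg' -> body[5..11], body so far='kfgwvq4j5eg'
Chunk 4: stream[26..27]='6' size=0x6=6, data at stream[29..35]='kbu34y' -> body[11..17], body so far='kfgwvq4j5egkbu34y'
Chunk 5: stream[37..38]='0' size=0 (terminator). Final body='kfgwvq4j5egkbu34y' (17 bytes)

Answer: 2 3 6 6 0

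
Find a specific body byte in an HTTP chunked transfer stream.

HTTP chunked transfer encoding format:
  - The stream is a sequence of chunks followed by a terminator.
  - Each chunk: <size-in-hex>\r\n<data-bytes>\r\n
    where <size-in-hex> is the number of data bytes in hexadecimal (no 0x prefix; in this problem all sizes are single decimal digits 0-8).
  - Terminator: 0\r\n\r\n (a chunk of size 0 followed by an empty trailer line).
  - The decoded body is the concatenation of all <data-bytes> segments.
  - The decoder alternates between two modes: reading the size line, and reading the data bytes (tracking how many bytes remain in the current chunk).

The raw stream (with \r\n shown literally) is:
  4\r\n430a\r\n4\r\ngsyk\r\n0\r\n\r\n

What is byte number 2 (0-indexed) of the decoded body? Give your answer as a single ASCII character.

Answer: 0

Derivation:
Chunk 1: stream[0..1]='4' size=0x4=4, data at stream[3..7]='430a' -> body[0..4], body so far='430a'
Chunk 2: stream[9..10]='4' size=0x4=4, data at stream[12..16]='gsyk' -> body[4..8], body so far='430agsyk'
Chunk 3: stream[18..19]='0' size=0 (terminator). Final body='430agsyk' (8 bytes)
Body byte 2 = '0'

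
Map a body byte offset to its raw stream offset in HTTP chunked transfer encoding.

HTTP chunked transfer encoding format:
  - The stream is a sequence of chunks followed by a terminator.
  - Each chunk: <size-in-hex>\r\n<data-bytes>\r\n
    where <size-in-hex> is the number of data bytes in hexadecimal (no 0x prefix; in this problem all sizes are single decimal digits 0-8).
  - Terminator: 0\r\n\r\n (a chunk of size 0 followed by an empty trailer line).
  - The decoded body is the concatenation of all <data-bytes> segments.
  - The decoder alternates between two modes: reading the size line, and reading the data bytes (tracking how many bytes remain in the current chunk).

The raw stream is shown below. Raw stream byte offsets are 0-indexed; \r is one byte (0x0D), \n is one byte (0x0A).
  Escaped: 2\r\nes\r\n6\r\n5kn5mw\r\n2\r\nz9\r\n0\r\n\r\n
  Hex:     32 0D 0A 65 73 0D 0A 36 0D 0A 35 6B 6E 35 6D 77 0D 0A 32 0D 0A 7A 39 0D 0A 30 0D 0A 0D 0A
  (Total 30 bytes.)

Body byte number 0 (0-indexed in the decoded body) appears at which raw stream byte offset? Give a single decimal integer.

Answer: 3

Derivation:
Chunk 1: stream[0..1]='2' size=0x2=2, data at stream[3..5]='es' -> body[0..2], body so far='es'
Chunk 2: stream[7..8]='6' size=0x6=6, data at stream[10..16]='5kn5mw' -> body[2..8], body so far='es5kn5mw'
Chunk 3: stream[18..19]='2' size=0x2=2, data at stream[21..23]='z9' -> body[8..10], body so far='es5kn5mwz9'
Chunk 4: stream[25..26]='0' size=0 (terminator). Final body='es5kn5mwz9' (10 bytes)
Body byte 0 at stream offset 3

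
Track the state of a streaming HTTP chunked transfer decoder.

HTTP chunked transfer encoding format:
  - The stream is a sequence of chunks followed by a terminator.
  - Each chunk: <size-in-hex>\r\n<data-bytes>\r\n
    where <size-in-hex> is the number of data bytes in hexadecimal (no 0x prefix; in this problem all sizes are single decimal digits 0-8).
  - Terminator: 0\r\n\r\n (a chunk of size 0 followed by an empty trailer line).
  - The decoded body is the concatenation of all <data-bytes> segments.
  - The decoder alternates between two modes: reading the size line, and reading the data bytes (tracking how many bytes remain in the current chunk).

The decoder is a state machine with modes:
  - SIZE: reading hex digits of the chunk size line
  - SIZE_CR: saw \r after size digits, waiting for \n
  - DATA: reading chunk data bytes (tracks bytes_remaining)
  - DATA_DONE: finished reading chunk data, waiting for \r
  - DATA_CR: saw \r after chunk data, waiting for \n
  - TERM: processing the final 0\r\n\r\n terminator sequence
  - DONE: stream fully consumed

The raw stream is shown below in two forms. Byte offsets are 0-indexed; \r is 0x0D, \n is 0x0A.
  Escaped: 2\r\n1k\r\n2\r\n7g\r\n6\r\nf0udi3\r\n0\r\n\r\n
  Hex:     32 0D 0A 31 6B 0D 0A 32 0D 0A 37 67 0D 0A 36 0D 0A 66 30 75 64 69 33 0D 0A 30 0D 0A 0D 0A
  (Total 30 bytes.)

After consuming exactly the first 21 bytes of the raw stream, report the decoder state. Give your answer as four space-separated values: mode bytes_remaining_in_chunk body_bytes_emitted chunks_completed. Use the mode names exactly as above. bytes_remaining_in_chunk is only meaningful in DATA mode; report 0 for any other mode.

Byte 0 = '2': mode=SIZE remaining=0 emitted=0 chunks_done=0
Byte 1 = 0x0D: mode=SIZE_CR remaining=0 emitted=0 chunks_done=0
Byte 2 = 0x0A: mode=DATA remaining=2 emitted=0 chunks_done=0
Byte 3 = '1': mode=DATA remaining=1 emitted=1 chunks_done=0
Byte 4 = 'k': mode=DATA_DONE remaining=0 emitted=2 chunks_done=0
Byte 5 = 0x0D: mode=DATA_CR remaining=0 emitted=2 chunks_done=0
Byte 6 = 0x0A: mode=SIZE remaining=0 emitted=2 chunks_done=1
Byte 7 = '2': mode=SIZE remaining=0 emitted=2 chunks_done=1
Byte 8 = 0x0D: mode=SIZE_CR remaining=0 emitted=2 chunks_done=1
Byte 9 = 0x0A: mode=DATA remaining=2 emitted=2 chunks_done=1
Byte 10 = '7': mode=DATA remaining=1 emitted=3 chunks_done=1
Byte 11 = 'g': mode=DATA_DONE remaining=0 emitted=4 chunks_done=1
Byte 12 = 0x0D: mode=DATA_CR remaining=0 emitted=4 chunks_done=1
Byte 13 = 0x0A: mode=SIZE remaining=0 emitted=4 chunks_done=2
Byte 14 = '6': mode=SIZE remaining=0 emitted=4 chunks_done=2
Byte 15 = 0x0D: mode=SIZE_CR remaining=0 emitted=4 chunks_done=2
Byte 16 = 0x0A: mode=DATA remaining=6 emitted=4 chunks_done=2
Byte 17 = 'f': mode=DATA remaining=5 emitted=5 chunks_done=2
Byte 18 = '0': mode=DATA remaining=4 emitted=6 chunks_done=2
Byte 19 = 'u': mode=DATA remaining=3 emitted=7 chunks_done=2
Byte 20 = 'd': mode=DATA remaining=2 emitted=8 chunks_done=2

Answer: DATA 2 8 2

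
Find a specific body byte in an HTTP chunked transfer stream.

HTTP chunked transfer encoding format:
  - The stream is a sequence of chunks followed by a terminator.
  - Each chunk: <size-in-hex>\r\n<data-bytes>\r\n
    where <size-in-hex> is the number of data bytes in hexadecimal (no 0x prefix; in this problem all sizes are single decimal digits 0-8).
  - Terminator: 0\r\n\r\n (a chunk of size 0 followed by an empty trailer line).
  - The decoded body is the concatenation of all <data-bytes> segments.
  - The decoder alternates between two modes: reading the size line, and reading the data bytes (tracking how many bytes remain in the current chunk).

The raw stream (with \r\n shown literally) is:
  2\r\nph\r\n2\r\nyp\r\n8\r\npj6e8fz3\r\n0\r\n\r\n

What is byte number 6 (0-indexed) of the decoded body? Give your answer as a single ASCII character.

Answer: 6

Derivation:
Chunk 1: stream[0..1]='2' size=0x2=2, data at stream[3..5]='ph' -> body[0..2], body so far='ph'
Chunk 2: stream[7..8]='2' size=0x2=2, data at stream[10..12]='yp' -> body[2..4], body so far='phyp'
Chunk 3: stream[14..15]='8' size=0x8=8, data at stream[17..25]='pj6e8fz3' -> body[4..12], body so far='phyppj6e8fz3'
Chunk 4: stream[27..28]='0' size=0 (terminator). Final body='phyppj6e8fz3' (12 bytes)
Body byte 6 = '6'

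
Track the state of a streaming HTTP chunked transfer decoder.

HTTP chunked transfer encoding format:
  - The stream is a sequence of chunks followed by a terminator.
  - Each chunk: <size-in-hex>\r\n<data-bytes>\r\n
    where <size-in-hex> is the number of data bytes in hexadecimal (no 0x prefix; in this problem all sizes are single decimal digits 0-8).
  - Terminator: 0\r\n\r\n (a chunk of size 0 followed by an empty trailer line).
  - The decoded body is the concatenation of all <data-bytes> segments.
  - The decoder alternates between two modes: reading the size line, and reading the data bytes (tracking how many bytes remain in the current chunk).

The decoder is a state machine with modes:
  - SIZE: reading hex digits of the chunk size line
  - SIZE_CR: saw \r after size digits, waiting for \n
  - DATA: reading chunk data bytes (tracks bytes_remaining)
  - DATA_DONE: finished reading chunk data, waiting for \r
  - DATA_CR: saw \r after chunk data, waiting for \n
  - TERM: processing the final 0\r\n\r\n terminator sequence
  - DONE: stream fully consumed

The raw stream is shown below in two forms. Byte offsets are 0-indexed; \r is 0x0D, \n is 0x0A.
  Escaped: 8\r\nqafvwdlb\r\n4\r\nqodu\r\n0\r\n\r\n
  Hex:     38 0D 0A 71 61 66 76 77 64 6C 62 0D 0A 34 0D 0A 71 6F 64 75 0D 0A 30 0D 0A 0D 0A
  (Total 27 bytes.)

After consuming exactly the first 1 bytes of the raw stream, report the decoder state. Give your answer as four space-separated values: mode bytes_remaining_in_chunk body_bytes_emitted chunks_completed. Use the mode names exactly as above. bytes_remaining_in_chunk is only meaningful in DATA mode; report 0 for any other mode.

Byte 0 = '8': mode=SIZE remaining=0 emitted=0 chunks_done=0

Answer: SIZE 0 0 0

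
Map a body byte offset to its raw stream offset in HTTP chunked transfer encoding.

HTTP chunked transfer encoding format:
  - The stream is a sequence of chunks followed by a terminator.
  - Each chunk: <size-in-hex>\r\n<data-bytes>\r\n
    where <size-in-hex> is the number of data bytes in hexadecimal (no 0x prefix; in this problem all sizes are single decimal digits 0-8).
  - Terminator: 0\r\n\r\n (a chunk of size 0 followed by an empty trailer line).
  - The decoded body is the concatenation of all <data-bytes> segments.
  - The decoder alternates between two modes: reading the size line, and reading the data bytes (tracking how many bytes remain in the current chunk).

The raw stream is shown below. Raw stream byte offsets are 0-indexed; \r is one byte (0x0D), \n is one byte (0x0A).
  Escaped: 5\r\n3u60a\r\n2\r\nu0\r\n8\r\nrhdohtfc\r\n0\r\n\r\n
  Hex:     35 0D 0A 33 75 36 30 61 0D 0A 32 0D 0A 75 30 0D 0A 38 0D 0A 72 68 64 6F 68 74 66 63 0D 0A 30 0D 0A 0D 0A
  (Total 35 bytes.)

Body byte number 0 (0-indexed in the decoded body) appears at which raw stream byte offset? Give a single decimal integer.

Chunk 1: stream[0..1]='5' size=0x5=5, data at stream[3..8]='3u60a' -> body[0..5], body so far='3u60a'
Chunk 2: stream[10..11]='2' size=0x2=2, data at stream[13..15]='u0' -> body[5..7], body so far='3u60au0'
Chunk 3: stream[17..18]='8' size=0x8=8, data at stream[20..28]='rhdohtfc' -> body[7..15], body so far='3u60au0rhdohtfc'
Chunk 4: stream[30..31]='0' size=0 (terminator). Final body='3u60au0rhdohtfc' (15 bytes)
Body byte 0 at stream offset 3

Answer: 3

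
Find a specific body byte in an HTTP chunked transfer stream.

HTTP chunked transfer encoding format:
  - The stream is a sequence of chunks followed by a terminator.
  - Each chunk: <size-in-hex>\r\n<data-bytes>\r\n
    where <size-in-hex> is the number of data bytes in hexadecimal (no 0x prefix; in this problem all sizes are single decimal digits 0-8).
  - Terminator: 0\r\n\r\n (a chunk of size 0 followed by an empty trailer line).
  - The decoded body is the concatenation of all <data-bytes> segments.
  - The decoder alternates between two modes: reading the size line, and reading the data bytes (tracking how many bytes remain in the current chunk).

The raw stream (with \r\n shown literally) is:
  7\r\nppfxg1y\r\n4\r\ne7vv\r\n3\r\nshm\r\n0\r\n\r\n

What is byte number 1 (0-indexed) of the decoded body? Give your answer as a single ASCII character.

Answer: p

Derivation:
Chunk 1: stream[0..1]='7' size=0x7=7, data at stream[3..10]='ppfxg1y' -> body[0..7], body so far='ppfxg1y'
Chunk 2: stream[12..13]='4' size=0x4=4, data at stream[15..19]='e7vv' -> body[7..11], body so far='ppfxg1ye7vv'
Chunk 3: stream[21..22]='3' size=0x3=3, data at stream[24..27]='shm' -> body[11..14], body so far='ppfxg1ye7vvshm'
Chunk 4: stream[29..30]='0' size=0 (terminator). Final body='ppfxg1ye7vvshm' (14 bytes)
Body byte 1 = 'p'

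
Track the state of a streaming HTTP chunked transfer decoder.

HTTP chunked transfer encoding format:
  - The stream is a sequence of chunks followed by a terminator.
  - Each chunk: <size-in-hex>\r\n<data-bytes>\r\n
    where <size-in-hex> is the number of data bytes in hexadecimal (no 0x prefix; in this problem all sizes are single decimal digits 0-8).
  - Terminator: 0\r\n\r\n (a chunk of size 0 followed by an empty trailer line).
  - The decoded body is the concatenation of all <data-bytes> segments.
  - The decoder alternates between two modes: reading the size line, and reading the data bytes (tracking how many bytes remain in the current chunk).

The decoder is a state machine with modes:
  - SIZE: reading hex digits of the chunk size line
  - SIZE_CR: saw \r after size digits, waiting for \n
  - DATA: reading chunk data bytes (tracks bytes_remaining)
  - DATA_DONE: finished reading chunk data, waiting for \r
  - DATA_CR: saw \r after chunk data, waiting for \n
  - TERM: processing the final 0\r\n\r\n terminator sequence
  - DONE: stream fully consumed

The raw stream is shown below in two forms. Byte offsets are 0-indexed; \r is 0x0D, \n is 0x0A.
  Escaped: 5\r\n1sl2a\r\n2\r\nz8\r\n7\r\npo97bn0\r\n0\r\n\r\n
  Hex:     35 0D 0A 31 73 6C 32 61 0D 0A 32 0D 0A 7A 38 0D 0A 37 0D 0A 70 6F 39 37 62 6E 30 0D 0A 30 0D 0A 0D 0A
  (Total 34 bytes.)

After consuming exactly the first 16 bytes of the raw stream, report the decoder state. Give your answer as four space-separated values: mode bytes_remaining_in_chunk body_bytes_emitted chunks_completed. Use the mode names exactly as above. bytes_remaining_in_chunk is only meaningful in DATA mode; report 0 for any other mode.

Byte 0 = '5': mode=SIZE remaining=0 emitted=0 chunks_done=0
Byte 1 = 0x0D: mode=SIZE_CR remaining=0 emitted=0 chunks_done=0
Byte 2 = 0x0A: mode=DATA remaining=5 emitted=0 chunks_done=0
Byte 3 = '1': mode=DATA remaining=4 emitted=1 chunks_done=0
Byte 4 = 's': mode=DATA remaining=3 emitted=2 chunks_done=0
Byte 5 = 'l': mode=DATA remaining=2 emitted=3 chunks_done=0
Byte 6 = '2': mode=DATA remaining=1 emitted=4 chunks_done=0
Byte 7 = 'a': mode=DATA_DONE remaining=0 emitted=5 chunks_done=0
Byte 8 = 0x0D: mode=DATA_CR remaining=0 emitted=5 chunks_done=0
Byte 9 = 0x0A: mode=SIZE remaining=0 emitted=5 chunks_done=1
Byte 10 = '2': mode=SIZE remaining=0 emitted=5 chunks_done=1
Byte 11 = 0x0D: mode=SIZE_CR remaining=0 emitted=5 chunks_done=1
Byte 12 = 0x0A: mode=DATA remaining=2 emitted=5 chunks_done=1
Byte 13 = 'z': mode=DATA remaining=1 emitted=6 chunks_done=1
Byte 14 = '8': mode=DATA_DONE remaining=0 emitted=7 chunks_done=1
Byte 15 = 0x0D: mode=DATA_CR remaining=0 emitted=7 chunks_done=1

Answer: DATA_CR 0 7 1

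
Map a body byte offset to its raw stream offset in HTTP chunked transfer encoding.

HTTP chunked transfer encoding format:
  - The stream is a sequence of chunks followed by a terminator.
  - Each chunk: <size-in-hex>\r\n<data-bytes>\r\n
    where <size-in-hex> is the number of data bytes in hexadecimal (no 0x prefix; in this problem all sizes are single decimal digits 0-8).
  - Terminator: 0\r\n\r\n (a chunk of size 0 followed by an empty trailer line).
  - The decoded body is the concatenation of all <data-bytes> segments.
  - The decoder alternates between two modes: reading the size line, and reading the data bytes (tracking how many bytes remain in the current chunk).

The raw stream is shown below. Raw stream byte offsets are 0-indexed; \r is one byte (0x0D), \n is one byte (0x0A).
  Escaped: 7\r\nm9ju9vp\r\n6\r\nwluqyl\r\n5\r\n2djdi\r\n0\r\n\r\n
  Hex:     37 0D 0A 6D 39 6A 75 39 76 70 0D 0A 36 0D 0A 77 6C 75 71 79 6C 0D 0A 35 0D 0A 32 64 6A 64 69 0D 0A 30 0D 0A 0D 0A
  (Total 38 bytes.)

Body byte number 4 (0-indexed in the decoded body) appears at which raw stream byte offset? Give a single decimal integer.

Chunk 1: stream[0..1]='7' size=0x7=7, data at stream[3..10]='m9ju9vp' -> body[0..7], body so far='m9ju9vp'
Chunk 2: stream[12..13]='6' size=0x6=6, data at stream[15..21]='wluqyl' -> body[7..13], body so far='m9ju9vpwluqyl'
Chunk 3: stream[23..24]='5' size=0x5=5, data at stream[26..31]='2djdi' -> body[13..18], body so far='m9ju9vpwluqyl2djdi'
Chunk 4: stream[33..34]='0' size=0 (terminator). Final body='m9ju9vpwluqyl2djdi' (18 bytes)
Body byte 4 at stream offset 7

Answer: 7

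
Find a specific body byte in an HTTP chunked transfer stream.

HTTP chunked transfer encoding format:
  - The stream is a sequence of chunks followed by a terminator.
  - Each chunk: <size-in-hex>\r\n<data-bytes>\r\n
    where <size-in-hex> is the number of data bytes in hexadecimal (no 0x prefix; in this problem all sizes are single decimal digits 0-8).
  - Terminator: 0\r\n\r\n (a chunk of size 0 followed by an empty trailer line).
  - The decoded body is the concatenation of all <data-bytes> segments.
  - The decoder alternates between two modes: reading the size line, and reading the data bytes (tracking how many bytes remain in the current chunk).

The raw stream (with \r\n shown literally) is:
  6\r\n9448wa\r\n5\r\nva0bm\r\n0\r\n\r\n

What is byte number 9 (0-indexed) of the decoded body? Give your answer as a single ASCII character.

Answer: b

Derivation:
Chunk 1: stream[0..1]='6' size=0x6=6, data at stream[3..9]='9448wa' -> body[0..6], body so far='9448wa'
Chunk 2: stream[11..12]='5' size=0x5=5, data at stream[14..19]='va0bm' -> body[6..11], body so far='9448wava0bm'
Chunk 3: stream[21..22]='0' size=0 (terminator). Final body='9448wava0bm' (11 bytes)
Body byte 9 = 'b'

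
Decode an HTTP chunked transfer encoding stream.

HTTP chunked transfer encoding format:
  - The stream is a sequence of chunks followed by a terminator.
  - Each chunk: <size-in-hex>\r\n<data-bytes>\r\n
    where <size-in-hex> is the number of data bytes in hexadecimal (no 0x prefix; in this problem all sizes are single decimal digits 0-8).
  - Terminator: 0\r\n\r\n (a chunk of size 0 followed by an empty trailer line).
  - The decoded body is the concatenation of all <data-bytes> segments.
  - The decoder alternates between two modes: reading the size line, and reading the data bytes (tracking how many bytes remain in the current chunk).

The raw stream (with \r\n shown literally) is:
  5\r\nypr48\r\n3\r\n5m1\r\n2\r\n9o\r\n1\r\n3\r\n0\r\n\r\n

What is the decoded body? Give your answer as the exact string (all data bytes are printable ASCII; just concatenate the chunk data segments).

Chunk 1: stream[0..1]='5' size=0x5=5, data at stream[3..8]='ypr48' -> body[0..5], body so far='ypr48'
Chunk 2: stream[10..11]='3' size=0x3=3, data at stream[13..16]='5m1' -> body[5..8], body so far='ypr485m1'
Chunk 3: stream[18..19]='2' size=0x2=2, data at stream[21..23]='9o' -> body[8..10], body so far='ypr485m19o'
Chunk 4: stream[25..26]='1' size=0x1=1, data at stream[28..29]='3' -> body[10..11], body so far='ypr485m19o3'
Chunk 5: stream[31..32]='0' size=0 (terminator). Final body='ypr485m19o3' (11 bytes)

Answer: ypr485m19o3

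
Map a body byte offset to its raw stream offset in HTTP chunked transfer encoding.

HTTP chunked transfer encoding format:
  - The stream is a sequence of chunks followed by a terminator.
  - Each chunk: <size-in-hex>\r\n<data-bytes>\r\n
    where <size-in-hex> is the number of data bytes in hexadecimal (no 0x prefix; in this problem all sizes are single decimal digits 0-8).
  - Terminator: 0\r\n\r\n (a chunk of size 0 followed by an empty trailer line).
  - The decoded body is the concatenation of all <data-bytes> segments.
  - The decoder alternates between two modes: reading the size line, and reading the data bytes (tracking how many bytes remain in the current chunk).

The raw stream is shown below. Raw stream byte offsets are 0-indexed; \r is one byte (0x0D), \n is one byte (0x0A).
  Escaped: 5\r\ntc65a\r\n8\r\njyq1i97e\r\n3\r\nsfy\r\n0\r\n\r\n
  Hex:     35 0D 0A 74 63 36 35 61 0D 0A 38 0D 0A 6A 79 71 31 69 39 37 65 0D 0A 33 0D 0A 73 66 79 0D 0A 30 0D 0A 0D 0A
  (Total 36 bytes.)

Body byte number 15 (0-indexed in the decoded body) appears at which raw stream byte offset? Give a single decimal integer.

Chunk 1: stream[0..1]='5' size=0x5=5, data at stream[3..8]='tc65a' -> body[0..5], body so far='tc65a'
Chunk 2: stream[10..11]='8' size=0x8=8, data at stream[13..21]='jyq1i97e' -> body[5..13], body so far='tc65ajyq1i97e'
Chunk 3: stream[23..24]='3' size=0x3=3, data at stream[26..29]='sfy' -> body[13..16], body so far='tc65ajyq1i97esfy'
Chunk 4: stream[31..32]='0' size=0 (terminator). Final body='tc65ajyq1i97esfy' (16 bytes)
Body byte 15 at stream offset 28

Answer: 28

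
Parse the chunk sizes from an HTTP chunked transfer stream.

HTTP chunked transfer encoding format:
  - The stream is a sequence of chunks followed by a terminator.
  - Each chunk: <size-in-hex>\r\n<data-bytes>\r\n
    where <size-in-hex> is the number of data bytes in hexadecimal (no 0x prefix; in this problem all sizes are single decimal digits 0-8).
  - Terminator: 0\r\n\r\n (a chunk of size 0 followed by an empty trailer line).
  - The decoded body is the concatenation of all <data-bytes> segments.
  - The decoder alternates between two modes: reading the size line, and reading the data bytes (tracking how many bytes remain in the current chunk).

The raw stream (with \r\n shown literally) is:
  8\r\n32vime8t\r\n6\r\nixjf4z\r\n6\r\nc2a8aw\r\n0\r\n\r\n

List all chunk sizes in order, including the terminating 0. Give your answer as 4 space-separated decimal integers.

Answer: 8 6 6 0

Derivation:
Chunk 1: stream[0..1]='8' size=0x8=8, data at stream[3..11]='32vime8t' -> body[0..8], body so far='32vime8t'
Chunk 2: stream[13..14]='6' size=0x6=6, data at stream[16..22]='ixjf4z' -> body[8..14], body so far='32vime8tixjf4z'
Chunk 3: stream[24..25]='6' size=0x6=6, data at stream[27..33]='c2a8aw' -> body[14..20], body so far='32vime8tixjf4zc2a8aw'
Chunk 4: stream[35..36]='0' size=0 (terminator). Final body='32vime8tixjf4zc2a8aw' (20 bytes)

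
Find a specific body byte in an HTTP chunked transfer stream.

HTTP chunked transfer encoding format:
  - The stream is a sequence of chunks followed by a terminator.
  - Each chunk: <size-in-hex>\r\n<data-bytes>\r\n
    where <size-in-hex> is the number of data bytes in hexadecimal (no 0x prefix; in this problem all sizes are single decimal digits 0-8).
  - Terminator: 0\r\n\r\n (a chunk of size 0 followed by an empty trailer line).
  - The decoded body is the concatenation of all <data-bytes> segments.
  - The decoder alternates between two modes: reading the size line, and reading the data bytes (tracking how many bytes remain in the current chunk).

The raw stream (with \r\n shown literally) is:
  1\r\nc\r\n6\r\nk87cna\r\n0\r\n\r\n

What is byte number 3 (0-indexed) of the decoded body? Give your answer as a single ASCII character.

Answer: 7

Derivation:
Chunk 1: stream[0..1]='1' size=0x1=1, data at stream[3..4]='c' -> body[0..1], body so far='c'
Chunk 2: stream[6..7]='6' size=0x6=6, data at stream[9..15]='k87cna' -> body[1..7], body so far='ck87cna'
Chunk 3: stream[17..18]='0' size=0 (terminator). Final body='ck87cna' (7 bytes)
Body byte 3 = '7'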